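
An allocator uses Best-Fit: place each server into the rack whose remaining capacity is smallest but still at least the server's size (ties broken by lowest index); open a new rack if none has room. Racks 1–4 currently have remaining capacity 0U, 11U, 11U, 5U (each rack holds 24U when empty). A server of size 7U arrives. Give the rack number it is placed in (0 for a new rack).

2

Racks with room: rack 2 (11U), rack 3 (11U).
Tightest fit is rack 2 with 11U free.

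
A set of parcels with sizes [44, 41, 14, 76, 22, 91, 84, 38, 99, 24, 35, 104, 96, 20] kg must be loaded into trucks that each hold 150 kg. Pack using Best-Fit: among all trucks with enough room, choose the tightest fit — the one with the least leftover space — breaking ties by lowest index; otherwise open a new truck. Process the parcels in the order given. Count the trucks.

44 kg → truck 1 (remaining 106 kg)
41 kg → truck 1 (remaining 65 kg)
14 kg → truck 1 (remaining 51 kg)
76 kg → truck 2 (remaining 74 kg)
22 kg → truck 1 (remaining 29 kg)
91 kg → truck 3 (remaining 59 kg)
84 kg → truck 4 (remaining 66 kg)
38 kg → truck 3 (remaining 21 kg)
99 kg → truck 5 (remaining 51 kg)
24 kg → truck 1 (remaining 5 kg)
35 kg → truck 5 (remaining 16 kg)
104 kg → truck 6 (remaining 46 kg)
96 kg → truck 7 (remaining 54 kg)
20 kg → truck 3 (remaining 1 kg)
Final trucks: [44,41,14,22,24] [76] [91,38,20] [84] [99,35] [104] [96].

7 trucks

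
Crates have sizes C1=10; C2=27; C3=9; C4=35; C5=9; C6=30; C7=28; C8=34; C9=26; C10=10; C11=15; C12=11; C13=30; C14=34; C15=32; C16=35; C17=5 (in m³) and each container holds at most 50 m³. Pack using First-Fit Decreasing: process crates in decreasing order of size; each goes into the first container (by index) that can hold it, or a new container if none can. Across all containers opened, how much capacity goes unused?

120

Sorted descending: 35, 35, 34, 34, 32, 30, 30, 28, 27, 26, 15, 11, 10, 10, 9, 9, 5.
Put 35 m³ in container 1; 15 m³ remain.
Put 35 m³ in container 2; 15 m³ remain.
Put 34 m³ in container 3; 16 m³ remain.
Put 34 m³ in container 4; 16 m³ remain.
Put 32 m³ in container 5; 18 m³ remain.
Put 30 m³ in container 6; 20 m³ remain.
Put 30 m³ in container 7; 20 m³ remain.
Put 28 m³ in container 8; 22 m³ remain.
Put 27 m³ in container 9; 23 m³ remain.
Put 26 m³ in container 10; 24 m³ remain.
Put 15 m³ in container 1; 0 m³ remain.
Put 11 m³ in container 2; 4 m³ remain.
Put 10 m³ in container 3; 6 m³ remain.
Put 10 m³ in container 4; 6 m³ remain.
Put 9 m³ in container 5; 9 m³ remain.
Put 9 m³ in container 5; 0 m³ remain.
Put 5 m³ in container 3; 1 m³ remain.
10 containers × 50 m³ = 500 m³; used 380 m³; unused 120 m³.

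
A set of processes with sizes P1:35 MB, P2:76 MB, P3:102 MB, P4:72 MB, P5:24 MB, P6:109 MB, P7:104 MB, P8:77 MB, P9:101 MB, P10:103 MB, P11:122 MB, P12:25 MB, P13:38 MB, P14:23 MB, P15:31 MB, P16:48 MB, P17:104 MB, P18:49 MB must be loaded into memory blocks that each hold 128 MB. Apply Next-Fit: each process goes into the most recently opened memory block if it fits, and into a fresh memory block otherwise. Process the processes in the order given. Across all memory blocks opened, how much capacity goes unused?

Put P1 (35 MB) in memory block 1; 93 MB remain.
Put P2 (76 MB) in memory block 1; 17 MB remain.
Put P3 (102 MB) in memory block 2; 26 MB remain.
Put P4 (72 MB) in memory block 3; 56 MB remain.
Put P5 (24 MB) in memory block 3; 32 MB remain.
Put P6 (109 MB) in memory block 4; 19 MB remain.
Put P7 (104 MB) in memory block 5; 24 MB remain.
Put P8 (77 MB) in memory block 6; 51 MB remain.
Put P9 (101 MB) in memory block 7; 27 MB remain.
Put P10 (103 MB) in memory block 8; 25 MB remain.
Put P11 (122 MB) in memory block 9; 6 MB remain.
Put P12 (25 MB) in memory block 10; 103 MB remain.
Put P13 (38 MB) in memory block 10; 65 MB remain.
Put P14 (23 MB) in memory block 10; 42 MB remain.
Put P15 (31 MB) in memory block 10; 11 MB remain.
Put P16 (48 MB) in memory block 11; 80 MB remain.
Put P17 (104 MB) in memory block 12; 24 MB remain.
Put P18 (49 MB) in memory block 13; 79 MB remain.
13 memory blocks × 128 MB = 1664 MB; used 1243 MB; unused 421 MB.

421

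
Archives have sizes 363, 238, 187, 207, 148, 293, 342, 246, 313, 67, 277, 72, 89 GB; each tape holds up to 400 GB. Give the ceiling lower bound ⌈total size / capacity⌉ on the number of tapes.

8

Total size = 363 + 238 + 187 + 207 + 148 + 293 + 342 + 246 + 313 + 67 + 277 + 72 + 89 = 2842 GB.
⌈2842 / 400⌉ = 8.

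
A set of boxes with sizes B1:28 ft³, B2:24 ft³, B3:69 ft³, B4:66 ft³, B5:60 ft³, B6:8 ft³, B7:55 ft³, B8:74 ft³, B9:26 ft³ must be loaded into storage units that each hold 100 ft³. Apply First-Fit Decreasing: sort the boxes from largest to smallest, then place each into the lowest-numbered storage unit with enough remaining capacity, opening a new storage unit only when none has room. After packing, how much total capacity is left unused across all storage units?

Sorted descending: 74, 69, 66, 60, 55, 28, 26, 24, 8.
74 ft³ → storage unit 1 (remaining 26 ft³)
69 ft³ → storage unit 2 (remaining 31 ft³)
66 ft³ → storage unit 3 (remaining 34 ft³)
60 ft³ → storage unit 4 (remaining 40 ft³)
55 ft³ → storage unit 5 (remaining 45 ft³)
28 ft³ → storage unit 2 (remaining 3 ft³)
26 ft³ → storage unit 1 (remaining 0 ft³)
24 ft³ → storage unit 3 (remaining 10 ft³)
8 ft³ → storage unit 3 (remaining 2 ft³)
5 storage units × 100 ft³ = 500 ft³; used 410 ft³; unused 90 ft³.

90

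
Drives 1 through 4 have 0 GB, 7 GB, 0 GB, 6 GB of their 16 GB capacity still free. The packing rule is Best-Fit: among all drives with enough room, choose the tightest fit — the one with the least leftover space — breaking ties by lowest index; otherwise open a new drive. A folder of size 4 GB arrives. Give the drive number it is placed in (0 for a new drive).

4

Drives with room: drive 2 (7 GB), drive 4 (6 GB).
Tightest fit is drive 4 with 6 GB free.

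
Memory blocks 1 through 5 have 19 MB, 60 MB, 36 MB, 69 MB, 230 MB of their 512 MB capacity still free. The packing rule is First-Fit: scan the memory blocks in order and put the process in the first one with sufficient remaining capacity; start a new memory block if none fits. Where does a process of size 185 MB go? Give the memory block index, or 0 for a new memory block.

5

Memory blocks with room: memory block 5 (230 MB).
The first with room is memory block 5.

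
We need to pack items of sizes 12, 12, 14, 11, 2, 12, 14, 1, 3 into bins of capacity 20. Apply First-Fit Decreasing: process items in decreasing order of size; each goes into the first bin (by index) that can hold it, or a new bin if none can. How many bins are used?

6

Sorted descending: 14, 14, 12, 12, 12, 11, 3, 2, 1.
14 → bin 1 (remaining 6)
14 → bin 2 (remaining 6)
12 → bin 3 (remaining 8)
12 → bin 4 (remaining 8)
12 → bin 5 (remaining 8)
11 → bin 6 (remaining 9)
3 → bin 1 (remaining 3)
2 → bin 1 (remaining 1)
1 → bin 1 (remaining 0)
Final bins: [14,3,2,1] [14] [12] [12] [12] [11].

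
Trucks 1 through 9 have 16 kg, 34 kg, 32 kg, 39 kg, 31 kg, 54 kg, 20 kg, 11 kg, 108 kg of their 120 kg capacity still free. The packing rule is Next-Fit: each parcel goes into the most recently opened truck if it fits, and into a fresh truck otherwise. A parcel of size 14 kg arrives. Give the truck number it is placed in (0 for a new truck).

9

Next-Fit only looks at truck 9, which has 108 kg free.
14 kg fits there.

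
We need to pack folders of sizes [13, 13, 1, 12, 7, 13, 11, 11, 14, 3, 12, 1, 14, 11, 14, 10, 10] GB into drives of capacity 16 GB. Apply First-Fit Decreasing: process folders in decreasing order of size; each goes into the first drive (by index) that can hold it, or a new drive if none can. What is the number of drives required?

14 drives

Sorted descending: 14, 14, 14, 13, 13, 13, 12, 12, 11, 11, 11, 10, 10, 7, 3, 1, 1.
drive 1: place 14 GB, 2 GB left
drive 2: place 14 GB, 2 GB left
drive 3: place 14 GB, 2 GB left
drive 4: place 13 GB, 3 GB left
drive 5: place 13 GB, 3 GB left
drive 6: place 13 GB, 3 GB left
drive 7: place 12 GB, 4 GB left
drive 8: place 12 GB, 4 GB left
drive 9: place 11 GB, 5 GB left
drive 10: place 11 GB, 5 GB left
drive 11: place 11 GB, 5 GB left
drive 12: place 10 GB, 6 GB left
drive 13: place 10 GB, 6 GB left
drive 14: place 7 GB, 9 GB left
drive 4: place 3 GB, 0 GB left
drive 1: place 1 GB, 1 GB left
drive 1: place 1 GB, 0 GB left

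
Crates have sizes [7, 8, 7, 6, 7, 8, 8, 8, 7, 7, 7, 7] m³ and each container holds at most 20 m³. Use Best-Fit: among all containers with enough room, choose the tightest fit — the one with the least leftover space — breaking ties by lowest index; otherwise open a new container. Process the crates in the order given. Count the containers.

container 1: place 7 m³, 13 m³ left
container 1: place 8 m³, 5 m³ left
container 2: place 7 m³, 13 m³ left
container 2: place 6 m³, 7 m³ left
container 2: place 7 m³, 0 m³ left
container 3: place 8 m³, 12 m³ left
container 3: place 8 m³, 4 m³ left
container 4: place 8 m³, 12 m³ left
container 4: place 7 m³, 5 m³ left
container 5: place 7 m³, 13 m³ left
container 5: place 7 m³, 6 m³ left
container 6: place 7 m³, 13 m³ left
Final containers: [7,8] [7,6,7] [8,8] [8,7] [7,7] [7].

6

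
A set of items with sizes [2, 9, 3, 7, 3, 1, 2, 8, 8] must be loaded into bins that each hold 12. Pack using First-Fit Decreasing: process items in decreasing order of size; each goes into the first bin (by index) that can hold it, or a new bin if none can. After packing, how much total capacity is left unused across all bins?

Sorted descending: 9, 8, 8, 7, 3, 3, 2, 2, 1.
Put 9 in bin 1; 3 remain.
Put 8 in bin 2; 4 remain.
Put 8 in bin 3; 4 remain.
Put 7 in bin 4; 5 remain.
Put 3 in bin 1; 0 remain.
Put 3 in bin 2; 1 remain.
Put 2 in bin 3; 2 remain.
Put 2 in bin 3; 0 remain.
Put 1 in bin 2; 0 remain.
4 bins × 12 = 48; used 43; unused 5.

5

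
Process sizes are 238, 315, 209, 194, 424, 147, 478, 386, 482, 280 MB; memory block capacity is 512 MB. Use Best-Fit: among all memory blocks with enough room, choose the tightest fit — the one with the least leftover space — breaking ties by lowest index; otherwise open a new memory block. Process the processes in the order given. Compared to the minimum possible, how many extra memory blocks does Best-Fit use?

0

Best-Fit: [238,209] [315,194] [424] [147,280] [478] [386] [482] → 7 memory blocks.
Total size 3153 MB; any packing needs at least ⌈3153/512⌉ = 7 memory blocks.
So 7 is already optimal.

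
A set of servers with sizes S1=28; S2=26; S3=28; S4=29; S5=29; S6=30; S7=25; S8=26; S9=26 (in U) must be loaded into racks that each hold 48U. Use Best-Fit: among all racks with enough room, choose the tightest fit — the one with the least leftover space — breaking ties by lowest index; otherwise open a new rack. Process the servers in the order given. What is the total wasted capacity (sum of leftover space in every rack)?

185

S1 (28U) → rack 1 (remaining 20U)
S2 (26U) → rack 2 (remaining 22U)
S3 (28U) → rack 3 (remaining 20U)
S4 (29U) → rack 4 (remaining 19U)
S5 (29U) → rack 5 (remaining 19U)
S6 (30U) → rack 6 (remaining 18U)
S7 (25U) → rack 7 (remaining 23U)
S8 (26U) → rack 8 (remaining 22U)
S9 (26U) → rack 9 (remaining 22U)
9 racks × 48U = 432U; used 247U; unused 185U.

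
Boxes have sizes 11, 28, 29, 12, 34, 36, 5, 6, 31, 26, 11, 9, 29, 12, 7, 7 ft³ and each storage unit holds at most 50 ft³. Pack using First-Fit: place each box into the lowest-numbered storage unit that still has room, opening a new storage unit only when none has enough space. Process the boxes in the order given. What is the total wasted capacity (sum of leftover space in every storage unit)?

Put 11 ft³ in storage unit 1; 39 ft³ remain.
Put 28 ft³ in storage unit 1; 11 ft³ remain.
Put 29 ft³ in storage unit 2; 21 ft³ remain.
Put 12 ft³ in storage unit 2; 9 ft³ remain.
Put 34 ft³ in storage unit 3; 16 ft³ remain.
Put 36 ft³ in storage unit 4; 14 ft³ remain.
Put 5 ft³ in storage unit 1; 6 ft³ remain.
Put 6 ft³ in storage unit 1; 0 ft³ remain.
Put 31 ft³ in storage unit 5; 19 ft³ remain.
Put 26 ft³ in storage unit 6; 24 ft³ remain.
Put 11 ft³ in storage unit 3; 5 ft³ remain.
Put 9 ft³ in storage unit 2; 0 ft³ remain.
Put 29 ft³ in storage unit 7; 21 ft³ remain.
Put 12 ft³ in storage unit 4; 2 ft³ remain.
Put 7 ft³ in storage unit 5; 12 ft³ remain.
Put 7 ft³ in storage unit 5; 5 ft³ remain.
7 storage units × 50 ft³ = 350 ft³; used 293 ft³; unused 57 ft³.

57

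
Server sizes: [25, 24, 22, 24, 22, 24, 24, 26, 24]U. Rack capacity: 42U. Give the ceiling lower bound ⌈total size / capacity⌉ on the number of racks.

6

Total size = 25 + 24 + 22 + 24 + 22 + 24 + 24 + 26 + 24 = 215U.
⌈215 / 42⌉ = 6.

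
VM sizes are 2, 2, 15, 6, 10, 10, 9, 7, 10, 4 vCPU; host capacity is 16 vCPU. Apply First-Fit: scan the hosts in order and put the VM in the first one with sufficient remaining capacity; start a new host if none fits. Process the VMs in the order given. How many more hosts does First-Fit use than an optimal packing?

1

First-Fit: [2,2,6,4] [15] [10] [10] [9,7] [10] → 6 hosts.
Total size 75 vCPU; any packing needs at least ⌈75/16⌉ = 5 hosts.
An optimal packing achieves that bound: [15] [10,6] [10,4,2] [10,2] [9,7] → 5 hosts.
Excess: 6 − 5 = 1.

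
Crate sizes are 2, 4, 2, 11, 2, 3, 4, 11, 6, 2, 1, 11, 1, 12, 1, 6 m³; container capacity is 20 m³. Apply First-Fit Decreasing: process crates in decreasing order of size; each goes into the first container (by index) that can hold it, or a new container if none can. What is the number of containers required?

4

Sorted descending: 12, 11, 11, 11, 6, 6, 4, 4, 3, 2, 2, 2, 2, 1, 1, 1.
12 m³ → container 1 (remaining 8 m³)
11 m³ → container 2 (remaining 9 m³)
11 m³ → container 3 (remaining 9 m³)
11 m³ → container 4 (remaining 9 m³)
6 m³ → container 1 (remaining 2 m³)
6 m³ → container 2 (remaining 3 m³)
4 m³ → container 3 (remaining 5 m³)
4 m³ → container 3 (remaining 1 m³)
3 m³ → container 2 (remaining 0 m³)
2 m³ → container 1 (remaining 0 m³)
2 m³ → container 4 (remaining 7 m³)
2 m³ → container 4 (remaining 5 m³)
2 m³ → container 4 (remaining 3 m³)
1 m³ → container 3 (remaining 0 m³)
1 m³ → container 4 (remaining 2 m³)
1 m³ → container 4 (remaining 1 m³)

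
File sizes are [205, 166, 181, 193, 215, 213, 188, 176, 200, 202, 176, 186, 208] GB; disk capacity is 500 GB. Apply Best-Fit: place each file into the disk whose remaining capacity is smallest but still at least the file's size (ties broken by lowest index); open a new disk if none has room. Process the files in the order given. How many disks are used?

7 disks

Put 205 GB in disk 1; 295 GB remain.
Put 166 GB in disk 1; 129 GB remain.
Put 181 GB in disk 2; 319 GB remain.
Put 193 GB in disk 2; 126 GB remain.
Put 215 GB in disk 3; 285 GB remain.
Put 213 GB in disk 3; 72 GB remain.
Put 188 GB in disk 4; 312 GB remain.
Put 176 GB in disk 4; 136 GB remain.
Put 200 GB in disk 5; 300 GB remain.
Put 202 GB in disk 5; 98 GB remain.
Put 176 GB in disk 6; 324 GB remain.
Put 186 GB in disk 6; 138 GB remain.
Put 208 GB in disk 7; 292 GB remain.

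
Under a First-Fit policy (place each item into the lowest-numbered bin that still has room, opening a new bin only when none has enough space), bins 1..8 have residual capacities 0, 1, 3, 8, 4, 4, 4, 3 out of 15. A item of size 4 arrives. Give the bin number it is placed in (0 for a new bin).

Bins with room: bin 4 (8), bin 5 (4), bin 6 (4), bin 7 (4).
The first with room is bin 4.

4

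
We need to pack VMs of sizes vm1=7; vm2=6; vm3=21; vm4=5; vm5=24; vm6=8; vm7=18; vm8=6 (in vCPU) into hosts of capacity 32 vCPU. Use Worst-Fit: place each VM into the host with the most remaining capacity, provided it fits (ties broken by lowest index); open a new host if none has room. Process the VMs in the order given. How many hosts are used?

host 1: place vm1 (7 vCPU), 25 vCPU left
host 1: place vm2 (6 vCPU), 19 vCPU left
host 2: place vm3 (21 vCPU), 11 vCPU left
host 1: place vm4 (5 vCPU), 14 vCPU left
host 3: place vm5 (24 vCPU), 8 vCPU left
host 1: place vm6 (8 vCPU), 6 vCPU left
host 4: place vm7 (18 vCPU), 14 vCPU left
host 4: place vm8 (6 vCPU), 8 vCPU left
Final hosts: [7,6,5,8] [21] [24] [18,6].

4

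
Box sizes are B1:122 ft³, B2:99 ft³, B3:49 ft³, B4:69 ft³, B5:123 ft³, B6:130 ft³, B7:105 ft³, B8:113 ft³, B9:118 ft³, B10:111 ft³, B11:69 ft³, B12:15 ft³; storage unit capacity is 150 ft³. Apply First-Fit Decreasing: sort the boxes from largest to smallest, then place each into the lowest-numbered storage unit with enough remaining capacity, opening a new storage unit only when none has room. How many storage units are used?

9 storage units

Sorted descending: 130, 123, 122, 118, 113, 111, 105, 99, 69, 69, 49, 15.
storage unit 1: place 130 ft³, 20 ft³ left
storage unit 2: place 123 ft³, 27 ft³ left
storage unit 3: place 122 ft³, 28 ft³ left
storage unit 4: place 118 ft³, 32 ft³ left
storage unit 5: place 113 ft³, 37 ft³ left
storage unit 6: place 111 ft³, 39 ft³ left
storage unit 7: place 105 ft³, 45 ft³ left
storage unit 8: place 99 ft³, 51 ft³ left
storage unit 9: place 69 ft³, 81 ft³ left
storage unit 9: place 69 ft³, 12 ft³ left
storage unit 8: place 49 ft³, 2 ft³ left
storage unit 1: place 15 ft³, 5 ft³ left
Final storage units: [130,15] [123] [122] [118] [113] [111] [105] [99,49] [69,69].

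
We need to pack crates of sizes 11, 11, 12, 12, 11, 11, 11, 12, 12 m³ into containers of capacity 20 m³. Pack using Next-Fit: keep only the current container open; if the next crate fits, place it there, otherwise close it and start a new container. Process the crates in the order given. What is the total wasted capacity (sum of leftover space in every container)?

Put 11 m³ in container 1; 9 m³ remain.
Put 11 m³ in container 2; 9 m³ remain.
Put 12 m³ in container 3; 8 m³ remain.
Put 12 m³ in container 4; 8 m³ remain.
Put 11 m³ in container 5; 9 m³ remain.
Put 11 m³ in container 6; 9 m³ remain.
Put 11 m³ in container 7; 9 m³ remain.
Put 12 m³ in container 8; 8 m³ remain.
Put 12 m³ in container 9; 8 m³ remain.
9 containers × 20 m³ = 180 m³; used 103 m³; unused 77 m³.

77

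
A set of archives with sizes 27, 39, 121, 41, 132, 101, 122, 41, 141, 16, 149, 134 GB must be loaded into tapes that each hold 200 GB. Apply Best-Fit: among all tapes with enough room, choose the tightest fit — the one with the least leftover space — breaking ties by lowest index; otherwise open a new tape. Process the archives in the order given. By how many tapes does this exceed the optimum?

0

Best-Fit: [27,39,121] [41,132,16] [101] [122,41] [141] [149] [134] → 7 tapes.
7 archives exceed 100 GB (half the capacity), and no two of those can share a tape, so at least 7 tapes are needed.
So 7 is already optimal.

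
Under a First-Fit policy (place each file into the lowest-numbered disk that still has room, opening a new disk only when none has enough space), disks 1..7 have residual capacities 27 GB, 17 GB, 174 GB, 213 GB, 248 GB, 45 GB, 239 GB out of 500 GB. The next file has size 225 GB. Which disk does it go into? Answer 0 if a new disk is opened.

5

Disks with room: disk 5 (248 GB), disk 7 (239 GB).
The first with room is disk 5.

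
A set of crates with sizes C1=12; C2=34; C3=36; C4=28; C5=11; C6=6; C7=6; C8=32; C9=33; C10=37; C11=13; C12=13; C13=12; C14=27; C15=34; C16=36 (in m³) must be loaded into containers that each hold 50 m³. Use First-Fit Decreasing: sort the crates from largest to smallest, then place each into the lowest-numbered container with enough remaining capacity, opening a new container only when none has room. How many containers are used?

9 containers

Sorted descending: 37, 36, 36, 34, 34, 33, 32, 28, 27, 13, 13, 12, 12, 11, 6, 6.
Put 37 m³ in container 1; 13 m³ remain.
Put 36 m³ in container 2; 14 m³ remain.
Put 36 m³ in container 3; 14 m³ remain.
Put 34 m³ in container 4; 16 m³ remain.
Put 34 m³ in container 5; 16 m³ remain.
Put 33 m³ in container 6; 17 m³ remain.
Put 32 m³ in container 7; 18 m³ remain.
Put 28 m³ in container 8; 22 m³ remain.
Put 27 m³ in container 9; 23 m³ remain.
Put 13 m³ in container 1; 0 m³ remain.
Put 13 m³ in container 2; 1 m³ remain.
Put 12 m³ in container 3; 2 m³ remain.
Put 12 m³ in container 4; 4 m³ remain.
Put 11 m³ in container 5; 5 m³ remain.
Put 6 m³ in container 6; 11 m³ remain.
Put 6 m³ in container 6; 5 m³ remain.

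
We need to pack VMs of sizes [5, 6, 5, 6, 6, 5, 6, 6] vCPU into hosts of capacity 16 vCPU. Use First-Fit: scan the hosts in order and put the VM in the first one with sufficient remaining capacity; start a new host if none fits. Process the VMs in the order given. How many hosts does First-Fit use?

4

Put 5 vCPU in host 1; 11 vCPU remain.
Put 6 vCPU in host 1; 5 vCPU remain.
Put 5 vCPU in host 1; 0 vCPU remain.
Put 6 vCPU in host 2; 10 vCPU remain.
Put 6 vCPU in host 2; 4 vCPU remain.
Put 5 vCPU in host 3; 11 vCPU remain.
Put 6 vCPU in host 3; 5 vCPU remain.
Put 6 vCPU in host 4; 10 vCPU remain.
Final hosts: [5,6,5] [6,6] [5,6] [6].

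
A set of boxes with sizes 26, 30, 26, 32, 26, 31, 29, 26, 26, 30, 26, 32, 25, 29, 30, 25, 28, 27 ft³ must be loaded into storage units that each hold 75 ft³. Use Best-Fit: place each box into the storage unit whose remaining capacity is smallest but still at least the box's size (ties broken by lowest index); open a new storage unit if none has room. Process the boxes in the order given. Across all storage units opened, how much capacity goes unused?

storage unit 1: place 26 ft³, 49 ft³ left
storage unit 1: place 30 ft³, 19 ft³ left
storage unit 2: place 26 ft³, 49 ft³ left
storage unit 2: place 32 ft³, 17 ft³ left
storage unit 3: place 26 ft³, 49 ft³ left
storage unit 3: place 31 ft³, 18 ft³ left
storage unit 4: place 29 ft³, 46 ft³ left
storage unit 4: place 26 ft³, 20 ft³ left
storage unit 5: place 26 ft³, 49 ft³ left
storage unit 5: place 30 ft³, 19 ft³ left
storage unit 6: place 26 ft³, 49 ft³ left
storage unit 6: place 32 ft³, 17 ft³ left
storage unit 7: place 25 ft³, 50 ft³ left
storage unit 7: place 29 ft³, 21 ft³ left
storage unit 8: place 30 ft³, 45 ft³ left
storage unit 8: place 25 ft³, 20 ft³ left
storage unit 9: place 28 ft³, 47 ft³ left
storage unit 9: place 27 ft³, 20 ft³ left
9 storage units × 75 ft³ = 675 ft³; used 504 ft³; unused 171 ft³.

171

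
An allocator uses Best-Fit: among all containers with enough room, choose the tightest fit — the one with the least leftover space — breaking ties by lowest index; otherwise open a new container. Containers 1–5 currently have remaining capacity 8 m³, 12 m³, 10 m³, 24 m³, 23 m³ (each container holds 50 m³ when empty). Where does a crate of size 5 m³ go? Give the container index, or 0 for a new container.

1

Containers with room: container 1 (8 m³), container 2 (12 m³), container 3 (10 m³), container 4 (24 m³), container 5 (23 m³).
Tightest fit is container 1 with 8 m³ free.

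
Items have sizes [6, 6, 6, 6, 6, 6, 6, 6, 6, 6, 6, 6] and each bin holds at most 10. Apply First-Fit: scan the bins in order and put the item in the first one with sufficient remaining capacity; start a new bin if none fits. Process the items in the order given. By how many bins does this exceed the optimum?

0

First-Fit: [6] [6] [6] [6] [6] [6] [6] [6] [6] [6] [6] [6] → 12 bins.
12 items exceed 5 (half the capacity), and no two of those can share a bin, so at least 12 bins are needed.
So 12 is already optimal.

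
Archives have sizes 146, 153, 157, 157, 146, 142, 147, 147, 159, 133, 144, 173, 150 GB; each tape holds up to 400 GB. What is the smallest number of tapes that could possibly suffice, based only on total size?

Total size = 146 + 153 + 157 + 157 + 146 + 142 + 147 + 147 + 159 + 133 + 144 + 173 + 150 = 1954 GB.
⌈1954 / 400⌉ = 5.

5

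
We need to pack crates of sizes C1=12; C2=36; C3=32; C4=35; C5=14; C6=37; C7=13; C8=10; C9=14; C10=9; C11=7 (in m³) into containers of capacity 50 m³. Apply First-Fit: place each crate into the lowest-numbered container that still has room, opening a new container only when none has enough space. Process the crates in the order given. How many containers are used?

5

C1 (12 m³) → container 1 (remaining 38 m³)
C2 (36 m³) → container 1 (remaining 2 m³)
C3 (32 m³) → container 2 (remaining 18 m³)
C4 (35 m³) → container 3 (remaining 15 m³)
C5 (14 m³) → container 2 (remaining 4 m³)
C6 (37 m³) → container 4 (remaining 13 m³)
C7 (13 m³) → container 3 (remaining 2 m³)
C8 (10 m³) → container 4 (remaining 3 m³)
C9 (14 m³) → container 5 (remaining 36 m³)
C10 (9 m³) → container 5 (remaining 27 m³)
C11 (7 m³) → container 5 (remaining 20 m³)
Final containers: [12,36] [32,14] [35,13] [37,10] [14,9,7].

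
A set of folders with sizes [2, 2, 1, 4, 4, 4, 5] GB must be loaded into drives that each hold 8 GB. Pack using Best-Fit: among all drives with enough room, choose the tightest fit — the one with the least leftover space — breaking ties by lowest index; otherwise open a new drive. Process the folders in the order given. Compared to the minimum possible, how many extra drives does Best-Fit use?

1

Best-Fit: [2,2,1] [4,4] [4] [5] → 4 drives.
Total size 22 GB; any packing needs at least ⌈22/8⌉ = 3 drives.
An optimal packing achieves that bound: [5,2,1] [4,4] [4,2] → 3 drives.
Excess: 4 − 3 = 1.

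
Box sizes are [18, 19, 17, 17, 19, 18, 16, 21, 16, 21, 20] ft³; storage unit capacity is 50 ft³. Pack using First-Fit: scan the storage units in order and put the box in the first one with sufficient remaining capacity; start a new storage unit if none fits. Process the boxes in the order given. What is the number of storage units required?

5

18 ft³ → storage unit 1 (remaining 32 ft³)
19 ft³ → storage unit 1 (remaining 13 ft³)
17 ft³ → storage unit 2 (remaining 33 ft³)
17 ft³ → storage unit 2 (remaining 16 ft³)
19 ft³ → storage unit 3 (remaining 31 ft³)
18 ft³ → storage unit 3 (remaining 13 ft³)
16 ft³ → storage unit 2 (remaining 0 ft³)
21 ft³ → storage unit 4 (remaining 29 ft³)
16 ft³ → storage unit 4 (remaining 13 ft³)
21 ft³ → storage unit 5 (remaining 29 ft³)
20 ft³ → storage unit 5 (remaining 9 ft³)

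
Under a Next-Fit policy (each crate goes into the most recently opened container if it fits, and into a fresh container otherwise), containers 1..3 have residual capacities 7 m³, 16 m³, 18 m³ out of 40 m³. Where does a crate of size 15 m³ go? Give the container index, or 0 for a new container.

Next-Fit only looks at container 3, which has 18 m³ free.
15 m³ fits there.

3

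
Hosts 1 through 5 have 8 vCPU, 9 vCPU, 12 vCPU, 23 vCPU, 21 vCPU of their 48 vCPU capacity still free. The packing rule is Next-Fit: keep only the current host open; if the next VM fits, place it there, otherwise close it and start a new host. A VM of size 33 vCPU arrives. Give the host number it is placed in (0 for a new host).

0

Next-Fit only looks at host 5, which has 21 vCPU free.
33 vCPU does not fit, so a new host is opened.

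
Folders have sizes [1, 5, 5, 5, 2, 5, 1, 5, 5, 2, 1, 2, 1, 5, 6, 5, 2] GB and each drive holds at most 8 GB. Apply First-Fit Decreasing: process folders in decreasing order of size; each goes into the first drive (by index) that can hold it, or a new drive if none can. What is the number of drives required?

9

Sorted descending: 6, 5, 5, 5, 5, 5, 5, 5, 5, 2, 2, 2, 2, 1, 1, 1, 1.
6 GB → drive 1 (remaining 2 GB)
5 GB → drive 2 (remaining 3 GB)
5 GB → drive 3 (remaining 3 GB)
5 GB → drive 4 (remaining 3 GB)
5 GB → drive 5 (remaining 3 GB)
5 GB → drive 6 (remaining 3 GB)
5 GB → drive 7 (remaining 3 GB)
5 GB → drive 8 (remaining 3 GB)
5 GB → drive 9 (remaining 3 GB)
2 GB → drive 1 (remaining 0 GB)
2 GB → drive 2 (remaining 1 GB)
2 GB → drive 3 (remaining 1 GB)
2 GB → drive 4 (remaining 1 GB)
1 GB → drive 2 (remaining 0 GB)
1 GB → drive 3 (remaining 0 GB)
1 GB → drive 4 (remaining 0 GB)
1 GB → drive 5 (remaining 2 GB)
Final drives: [6,2] [5,2,1] [5,2,1] [5,2,1] [5,1] [5] [5] [5] [5].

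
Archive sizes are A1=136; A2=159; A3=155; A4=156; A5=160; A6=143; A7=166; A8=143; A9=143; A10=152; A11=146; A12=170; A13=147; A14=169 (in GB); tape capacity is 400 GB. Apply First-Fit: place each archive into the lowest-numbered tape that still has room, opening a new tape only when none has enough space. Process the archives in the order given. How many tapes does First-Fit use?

tape 1: place A1 (136 GB), 264 GB left
tape 1: place A2 (159 GB), 105 GB left
tape 2: place A3 (155 GB), 245 GB left
tape 2: place A4 (156 GB), 89 GB left
tape 3: place A5 (160 GB), 240 GB left
tape 3: place A6 (143 GB), 97 GB left
tape 4: place A7 (166 GB), 234 GB left
tape 4: place A8 (143 GB), 91 GB left
tape 5: place A9 (143 GB), 257 GB left
tape 5: place A10 (152 GB), 105 GB left
tape 6: place A11 (146 GB), 254 GB left
tape 6: place A12 (170 GB), 84 GB left
tape 7: place A13 (147 GB), 253 GB left
tape 7: place A14 (169 GB), 84 GB left

7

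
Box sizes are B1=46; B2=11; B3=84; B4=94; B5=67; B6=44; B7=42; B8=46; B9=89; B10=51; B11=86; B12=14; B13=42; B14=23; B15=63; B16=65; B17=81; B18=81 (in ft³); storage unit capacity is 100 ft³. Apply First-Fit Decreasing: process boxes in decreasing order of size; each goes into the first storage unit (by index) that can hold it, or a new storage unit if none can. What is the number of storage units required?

Sorted descending: 94, 89, 86, 84, 81, 81, 67, 65, 63, 51, 46, 46, 44, 42, 42, 23, 14, 11.
storage unit 1: place 94 ft³, 6 ft³ left
storage unit 2: place 89 ft³, 11 ft³ left
storage unit 3: place 86 ft³, 14 ft³ left
storage unit 4: place 84 ft³, 16 ft³ left
storage unit 5: place 81 ft³, 19 ft³ left
storage unit 6: place 81 ft³, 19 ft³ left
storage unit 7: place 67 ft³, 33 ft³ left
storage unit 8: place 65 ft³, 35 ft³ left
storage unit 9: place 63 ft³, 37 ft³ left
storage unit 10: place 51 ft³, 49 ft³ left
storage unit 10: place 46 ft³, 3 ft³ left
storage unit 11: place 46 ft³, 54 ft³ left
storage unit 11: place 44 ft³, 10 ft³ left
storage unit 12: place 42 ft³, 58 ft³ left
storage unit 12: place 42 ft³, 16 ft³ left
storage unit 7: place 23 ft³, 10 ft³ left
storage unit 3: place 14 ft³, 0 ft³ left
storage unit 2: place 11 ft³, 0 ft³ left
Final storage units: [94] [89,11] [86,14] [84] [81] [81] [67,23] [65] [63] [51,46] [46,44] [42,42].

12 storage units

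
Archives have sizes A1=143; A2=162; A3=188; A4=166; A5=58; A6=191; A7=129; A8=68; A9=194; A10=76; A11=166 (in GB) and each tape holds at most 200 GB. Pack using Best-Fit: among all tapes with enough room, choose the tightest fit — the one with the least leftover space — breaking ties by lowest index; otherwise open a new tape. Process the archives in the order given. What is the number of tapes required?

tape 1: place A1 (143 GB), 57 GB left
tape 2: place A2 (162 GB), 38 GB left
tape 3: place A3 (188 GB), 12 GB left
tape 4: place A4 (166 GB), 34 GB left
tape 5: place A5 (58 GB), 142 GB left
tape 6: place A6 (191 GB), 9 GB left
tape 5: place A7 (129 GB), 13 GB left
tape 7: place A8 (68 GB), 132 GB left
tape 8: place A9 (194 GB), 6 GB left
tape 7: place A10 (76 GB), 56 GB left
tape 9: place A11 (166 GB), 34 GB left
Final tapes: [143] [162] [188] [166] [58,129] [191] [68,76] [194] [166].

9 tapes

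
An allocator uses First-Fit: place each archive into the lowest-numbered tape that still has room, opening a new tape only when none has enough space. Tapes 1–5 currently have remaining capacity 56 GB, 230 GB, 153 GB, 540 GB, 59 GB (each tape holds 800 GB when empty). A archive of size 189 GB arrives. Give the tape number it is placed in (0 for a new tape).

Tapes with room: tape 2 (230 GB), tape 4 (540 GB).
The first with room is tape 2.

2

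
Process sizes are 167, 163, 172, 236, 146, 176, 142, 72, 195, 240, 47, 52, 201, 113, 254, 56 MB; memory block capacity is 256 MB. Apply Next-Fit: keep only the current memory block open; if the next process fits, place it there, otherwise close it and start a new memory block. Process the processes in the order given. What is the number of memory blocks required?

Put 167 MB in memory block 1; 89 MB remain.
Put 163 MB in memory block 2; 93 MB remain.
Put 172 MB in memory block 3; 84 MB remain.
Put 236 MB in memory block 4; 20 MB remain.
Put 146 MB in memory block 5; 110 MB remain.
Put 176 MB in memory block 6; 80 MB remain.
Put 142 MB in memory block 7; 114 MB remain.
Put 72 MB in memory block 7; 42 MB remain.
Put 195 MB in memory block 8; 61 MB remain.
Put 240 MB in memory block 9; 16 MB remain.
Put 47 MB in memory block 10; 209 MB remain.
Put 52 MB in memory block 10; 157 MB remain.
Put 201 MB in memory block 11; 55 MB remain.
Put 113 MB in memory block 12; 143 MB remain.
Put 254 MB in memory block 13; 2 MB remain.
Put 56 MB in memory block 14; 200 MB remain.
Final memory blocks: [167] [163] [172] [236] [146] [176] [142,72] [195] [240] [47,52] [201] [113] [254] [56].

14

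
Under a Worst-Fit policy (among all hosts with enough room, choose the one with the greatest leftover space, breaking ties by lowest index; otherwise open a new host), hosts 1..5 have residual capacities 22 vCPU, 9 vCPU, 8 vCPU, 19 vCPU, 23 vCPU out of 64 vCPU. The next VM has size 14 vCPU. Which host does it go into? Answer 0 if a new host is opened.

5

Hosts with room: host 1 (22 vCPU), host 4 (19 vCPU), host 5 (23 vCPU).
Most room is host 5 with 23 vCPU free.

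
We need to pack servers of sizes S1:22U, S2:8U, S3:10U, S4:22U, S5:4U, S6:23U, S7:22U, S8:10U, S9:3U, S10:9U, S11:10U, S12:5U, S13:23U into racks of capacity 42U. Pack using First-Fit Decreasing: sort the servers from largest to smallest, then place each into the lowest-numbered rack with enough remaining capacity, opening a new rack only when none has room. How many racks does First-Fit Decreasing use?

5

Sorted descending: 23, 23, 22, 22, 22, 10, 10, 10, 9, 8, 5, 4, 3.
23U → rack 1 (remaining 19U)
23U → rack 2 (remaining 19U)
22U → rack 3 (remaining 20U)
22U → rack 4 (remaining 20U)
22U → rack 5 (remaining 20U)
10U → rack 1 (remaining 9U)
10U → rack 2 (remaining 9U)
10U → rack 3 (remaining 10U)
9U → rack 1 (remaining 0U)
8U → rack 2 (remaining 1U)
5U → rack 3 (remaining 5U)
4U → rack 3 (remaining 1U)
3U → rack 4 (remaining 17U)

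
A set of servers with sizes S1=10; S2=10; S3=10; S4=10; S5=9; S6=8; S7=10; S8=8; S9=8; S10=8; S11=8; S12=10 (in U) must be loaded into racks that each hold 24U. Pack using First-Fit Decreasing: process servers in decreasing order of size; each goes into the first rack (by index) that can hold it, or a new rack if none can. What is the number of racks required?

Sorted descending: 10, 10, 10, 10, 10, 10, 9, 8, 8, 8, 8, 8.
Put 10U in rack 1; 14U remain.
Put 10U in rack 1; 4U remain.
Put 10U in rack 2; 14U remain.
Put 10U in rack 2; 4U remain.
Put 10U in rack 3; 14U remain.
Put 10U in rack 3; 4U remain.
Put 9U in rack 4; 15U remain.
Put 8U in rack 4; 7U remain.
Put 8U in rack 5; 16U remain.
Put 8U in rack 5; 8U remain.
Put 8U in rack 5; 0U remain.
Put 8U in rack 6; 16U remain.

6 racks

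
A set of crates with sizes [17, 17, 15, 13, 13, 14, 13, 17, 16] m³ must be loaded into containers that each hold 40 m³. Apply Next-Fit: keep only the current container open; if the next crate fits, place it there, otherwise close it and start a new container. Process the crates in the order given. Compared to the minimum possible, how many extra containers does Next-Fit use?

0

Next-Fit: [17,17] [15,13] [13,14,13] [17,16] → 4 containers.
Total size 135 m³; any packing needs at least ⌈135/40⌉ = 4 containers.
So 4 is already optimal.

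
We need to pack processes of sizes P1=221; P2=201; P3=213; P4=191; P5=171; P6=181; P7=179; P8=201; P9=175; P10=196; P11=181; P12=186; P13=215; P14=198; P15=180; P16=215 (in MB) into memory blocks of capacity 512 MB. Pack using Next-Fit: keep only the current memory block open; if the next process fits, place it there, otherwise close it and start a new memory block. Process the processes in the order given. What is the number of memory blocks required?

P1 (221 MB) → memory block 1 (remaining 291 MB)
P2 (201 MB) → memory block 1 (remaining 90 MB)
P3 (213 MB) → memory block 2 (remaining 299 MB)
P4 (191 MB) → memory block 2 (remaining 108 MB)
P5 (171 MB) → memory block 3 (remaining 341 MB)
P6 (181 MB) → memory block 3 (remaining 160 MB)
P7 (179 MB) → memory block 4 (remaining 333 MB)
P8 (201 MB) → memory block 4 (remaining 132 MB)
P9 (175 MB) → memory block 5 (remaining 337 MB)
P10 (196 MB) → memory block 5 (remaining 141 MB)
P11 (181 MB) → memory block 6 (remaining 331 MB)
P12 (186 MB) → memory block 6 (remaining 145 MB)
P13 (215 MB) → memory block 7 (remaining 297 MB)
P14 (198 MB) → memory block 7 (remaining 99 MB)
P15 (180 MB) → memory block 8 (remaining 332 MB)
P16 (215 MB) → memory block 8 (remaining 117 MB)
Final memory blocks: [221,201] [213,191] [171,181] [179,201] [175,196] [181,186] [215,198] [180,215].

8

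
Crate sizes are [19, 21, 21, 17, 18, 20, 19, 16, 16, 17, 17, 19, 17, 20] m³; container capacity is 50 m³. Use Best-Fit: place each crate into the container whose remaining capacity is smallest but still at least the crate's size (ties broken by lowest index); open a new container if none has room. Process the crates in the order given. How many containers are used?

7

19 m³ → container 1 (remaining 31 m³)
21 m³ → container 1 (remaining 10 m³)
21 m³ → container 2 (remaining 29 m³)
17 m³ → container 2 (remaining 12 m³)
18 m³ → container 3 (remaining 32 m³)
20 m³ → container 3 (remaining 12 m³)
19 m³ → container 4 (remaining 31 m³)
16 m³ → container 4 (remaining 15 m³)
16 m³ → container 5 (remaining 34 m³)
17 m³ → container 5 (remaining 17 m³)
17 m³ → container 5 (remaining 0 m³)
19 m³ → container 6 (remaining 31 m³)
17 m³ → container 6 (remaining 14 m³)
20 m³ → container 7 (remaining 30 m³)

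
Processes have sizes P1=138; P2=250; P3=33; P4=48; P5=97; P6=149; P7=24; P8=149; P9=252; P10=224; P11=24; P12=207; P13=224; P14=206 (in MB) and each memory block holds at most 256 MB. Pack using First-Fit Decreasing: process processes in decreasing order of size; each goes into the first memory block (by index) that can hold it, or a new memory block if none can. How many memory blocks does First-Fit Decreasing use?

Sorted descending: 252, 250, 224, 224, 207, 206, 149, 149, 138, 97, 48, 33, 24, 24.
memory block 1: place 252 MB, 4 MB left
memory block 2: place 250 MB, 6 MB left
memory block 3: place 224 MB, 32 MB left
memory block 4: place 224 MB, 32 MB left
memory block 5: place 207 MB, 49 MB left
memory block 6: place 206 MB, 50 MB left
memory block 7: place 149 MB, 107 MB left
memory block 8: place 149 MB, 107 MB left
memory block 9: place 138 MB, 118 MB left
memory block 7: place 97 MB, 10 MB left
memory block 5: place 48 MB, 1 MB left
memory block 6: place 33 MB, 17 MB left
memory block 3: place 24 MB, 8 MB left
memory block 4: place 24 MB, 8 MB left
Final memory blocks: [252] [250] [224,24] [224,24] [207,48] [206,33] [149,97] [149] [138].

9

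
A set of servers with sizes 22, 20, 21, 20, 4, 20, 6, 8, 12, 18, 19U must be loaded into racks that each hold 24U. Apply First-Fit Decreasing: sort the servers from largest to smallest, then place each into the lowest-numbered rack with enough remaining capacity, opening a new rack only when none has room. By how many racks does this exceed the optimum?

0

First-Fit Decreasing: [22] [21] [20,4] [20] [20] [19] [18,6] [12,8] → 8 racks.
Total size 170U; any packing needs at least ⌈170/24⌉ = 8 racks.
So 8 is already optimal.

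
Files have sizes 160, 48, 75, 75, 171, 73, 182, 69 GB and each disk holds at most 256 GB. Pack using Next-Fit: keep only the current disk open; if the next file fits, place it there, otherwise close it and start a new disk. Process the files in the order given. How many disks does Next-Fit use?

Put 160 GB in disk 1; 96 GB remain.
Put 48 GB in disk 1; 48 GB remain.
Put 75 GB in disk 2; 181 GB remain.
Put 75 GB in disk 2; 106 GB remain.
Put 171 GB in disk 3; 85 GB remain.
Put 73 GB in disk 3; 12 GB remain.
Put 182 GB in disk 4; 74 GB remain.
Put 69 GB in disk 4; 5 GB remain.

4 disks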